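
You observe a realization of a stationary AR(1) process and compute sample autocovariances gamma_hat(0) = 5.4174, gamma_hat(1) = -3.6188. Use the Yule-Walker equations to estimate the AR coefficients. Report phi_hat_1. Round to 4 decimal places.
\hat\phi_{1} = -0.6680

The Yule-Walker equations for an AR(p) process read, in matrix form,
  Gamma_p phi = r_p,   with   (Gamma_p)_{ij} = gamma(|i - j|),
                       (r_p)_i = gamma(i),   i,j = 1..p.
Substitute the sample gammas (Toeplitz matrix and right-hand side of size 1):
  Gamma_p = [[5.4174]]
  r_p     = [-3.6188]
With p = 1 this is the single equation gamma(0) phi_1 = gamma(1):
  phi_hat_1 = gamma(1) / gamma(0) = -3.6188 / 5.4174 = -0.6680.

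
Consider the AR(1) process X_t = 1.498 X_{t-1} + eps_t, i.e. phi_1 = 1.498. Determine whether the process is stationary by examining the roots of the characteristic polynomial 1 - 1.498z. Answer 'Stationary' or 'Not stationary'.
\text{Not stationary}

The AR(p) characteristic polynomial is P(z) = 1 - 1.498z.
Stationarity requires all roots to lie outside the unit circle, i.e. |z| > 1 for every root.
This is linear in z: 1 + (-1.498) z = 0  =>  z = -1/(-1.498) = 0.667557,  |z| = 0.667557.
Moduli of all roots: 0.6676.
All moduli strictly greater than 1? No.
Verdict: Not stationary.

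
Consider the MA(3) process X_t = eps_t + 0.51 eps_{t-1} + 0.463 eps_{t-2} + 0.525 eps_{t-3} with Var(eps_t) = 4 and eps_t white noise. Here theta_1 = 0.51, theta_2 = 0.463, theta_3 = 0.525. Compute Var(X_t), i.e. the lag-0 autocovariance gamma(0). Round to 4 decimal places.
\gamma(0) = 7.0004

For an MA(q) process X_t = eps_t + sum_i theta_i eps_{t-i} with
Var(eps_t) = sigma^2, the variance is
  gamma(0) = sigma^2 * (1 + sum_i theta_i^2).
  sum_i theta_i^2 = (0.51)^2 + (0.463)^2 + (0.525)^2 = 0.2601 + 0.214369 + 0.275625 = 0.750094.
  gamma(0) = 4 * (1 + 0.750094) = 4 * 1.750094 = 7.000376, which rounds to 7.0004.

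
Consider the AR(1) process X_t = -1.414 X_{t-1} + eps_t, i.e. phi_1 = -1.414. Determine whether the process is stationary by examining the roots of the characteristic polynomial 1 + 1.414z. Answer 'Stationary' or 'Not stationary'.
\text{Not stationary}

The AR(p) characteristic polynomial is P(z) = 1 + 1.414z.
Stationarity requires all roots to lie outside the unit circle, i.e. |z| > 1 for every root.
This is linear in z: 1 + (1.414) z = 0  =>  z = -1/(1.414) = -0.707214,  |z| = 0.707214.
Moduli of all roots: 0.7072.
All moduli strictly greater than 1? No.
Verdict: Not stationary.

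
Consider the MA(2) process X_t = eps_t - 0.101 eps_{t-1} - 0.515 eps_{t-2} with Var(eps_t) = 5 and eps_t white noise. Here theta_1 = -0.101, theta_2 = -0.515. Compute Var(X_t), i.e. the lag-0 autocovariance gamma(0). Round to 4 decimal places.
\gamma(0) = 6.3771

For an MA(q) process X_t = eps_t + sum_i theta_i eps_{t-i} with
Var(eps_t) = sigma^2, the variance is
  gamma(0) = sigma^2 * (1 + sum_i theta_i^2).
  sum_i theta_i^2 = (-0.101)^2 + (-0.515)^2 = 0.010201 + 0.265225 = 0.275426.
  gamma(0) = 5 * (1 + 0.275426) = 5 * 1.275426 = 6.37713, which rounds to 6.3771.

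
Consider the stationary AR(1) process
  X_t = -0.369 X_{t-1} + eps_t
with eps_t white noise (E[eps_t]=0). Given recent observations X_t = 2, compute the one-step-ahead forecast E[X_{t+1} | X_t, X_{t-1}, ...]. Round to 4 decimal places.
E[X_{t+1} \mid \mathcal F_t] = -0.7380

For an AR(p) model X_t = c + sum_i phi_i X_{t-i} + eps_t, the
one-step-ahead conditional mean is
  E[X_{t+1} | X_t, ...] = c + sum_i phi_i X_{t+1-i}.
Substitute known values:
  E[X_{t+1} | ...] = (-0.369) * (2)
                   = -0.7380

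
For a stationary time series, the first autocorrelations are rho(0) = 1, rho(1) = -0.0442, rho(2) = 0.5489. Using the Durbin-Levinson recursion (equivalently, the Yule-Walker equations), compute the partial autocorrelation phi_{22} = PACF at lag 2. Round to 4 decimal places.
\phi_{22} = 0.5480

The PACF at lag k is phi_{kk}, the last component of the solution
to the Yule-Walker system G_k phi = r_k where
  (G_k)_{ij} = rho(|i - j|), (r_k)_i = rho(i), i,j = 1..k.
Equivalently, Durbin-Levinson gives phi_{kk} iteratively:
  phi_{11} = rho(1)
  phi_{kk} = [rho(k) - sum_{j=1..k-1} phi_{k-1,j} rho(k-j)]
            / [1 - sum_{j=1..k-1} phi_{k-1,j} rho(j)],
  phi_{k,j} = phi_{k-1,j} - phi_{kk} phi_{k-1,k-j},  j = 1..k-1.
Step k = 1:
  phi_11 = rho(1) = -0.0442.
Step k = 2:
  phi_22 = [rho(2) - phi_11 rho(1)] / [1 - phi_11 rho(1)] = [0.5489 - (-0.0442)(-0.0442)] / [1 - (-0.0442)(-0.0442)]
         = 0.54694636 / 0.99804636 = 0.548.
Therefore phi_{22} = 0.5480.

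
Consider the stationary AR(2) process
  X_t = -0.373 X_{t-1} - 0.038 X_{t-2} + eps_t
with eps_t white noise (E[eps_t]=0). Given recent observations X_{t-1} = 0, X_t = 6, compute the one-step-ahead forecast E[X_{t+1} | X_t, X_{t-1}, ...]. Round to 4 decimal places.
E[X_{t+1} \mid \mathcal F_t] = -2.2380

For an AR(p) model X_t = c + sum_i phi_i X_{t-i} + eps_t, the
one-step-ahead conditional mean is
  E[X_{t+1} | X_t, ...] = c + sum_i phi_i X_{t+1-i}.
Substitute known values:
  E[X_{t+1} | ...] = (-0.373) * (6) + (-0.038) * (0)
                   = -2.2380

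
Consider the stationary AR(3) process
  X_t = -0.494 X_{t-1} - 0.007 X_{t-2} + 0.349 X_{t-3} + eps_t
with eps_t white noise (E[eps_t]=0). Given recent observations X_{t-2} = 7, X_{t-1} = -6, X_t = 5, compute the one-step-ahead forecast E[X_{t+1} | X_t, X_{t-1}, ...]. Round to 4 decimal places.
E[X_{t+1} \mid \mathcal F_t] = 0.0150

For an AR(p) model X_t = c + sum_i phi_i X_{t-i} + eps_t, the
one-step-ahead conditional mean is
  E[X_{t+1} | X_t, ...] = c + sum_i phi_i X_{t+1-i}.
Substitute known values:
  E[X_{t+1} | ...] = (-0.494) * (5) + (-0.007) * (-6) + (0.349) * (7)
                   = 0.0150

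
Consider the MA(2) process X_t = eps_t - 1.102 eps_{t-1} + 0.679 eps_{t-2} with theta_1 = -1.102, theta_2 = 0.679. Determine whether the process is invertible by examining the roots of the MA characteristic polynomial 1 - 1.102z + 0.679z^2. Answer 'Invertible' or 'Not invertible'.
\text{Invertible}

The MA(q) characteristic polynomial is P(z) = 1 - 1.102z + 0.679z^2.
Invertibility requires all roots to lie outside the unit circle, i.e. |z| > 1 for every root.
Set 1 + (-1.102) z + (0.679) z^2 = 0, i.e. a z^2 + b z + c = 0 with a = 0.679, b = -1.102, c = 1.
Discriminant D = b^2 - 4ac = (-1.102)^2 - 4*(0.679)*1 = 1.214404 - (2.716) = -1.501596.
D < 0, so the roots are the complex-conjugate pair z = (-b +/- i sqrt(-D)) / (2a) = 0.8115 +/- 0.9024i.
For a conjugate pair |z|^2 = z * conj(z) = (product of roots) = c/a = 1/(0.679) = 1.472754, so |z| = sqrt(1.472754) = 1.2136 for both roots.
Moduli of all roots: 1.2136, 1.2136.
All moduli strictly greater than 1? Yes.
Verdict: Invertible.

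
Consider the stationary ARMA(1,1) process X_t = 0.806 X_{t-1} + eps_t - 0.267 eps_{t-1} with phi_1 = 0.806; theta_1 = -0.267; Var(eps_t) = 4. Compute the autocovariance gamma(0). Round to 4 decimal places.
\gamma(0) = 7.3168

Multiply the model equation by X_{t-k} and take expectations. With theta_0 = psi_0 = 1 and psi_j the MA(infinity) weights, this gives
  gamma(k) - sum_i phi_i gamma(k-i) = c_k,
  c_k = sigma^2 * sum_{j=k..q} theta_j psi_{j-k}   (c_k = 0 for k > q),
using gamma(-m) = gamma(m).
psi-weights needed (psi_j = theta_j + sum_i phi_i psi_{j-i}):
  psi_1 = theta_1 + phi_1 = -0.267 + (0.806) = 0.539
Right-hand sides:
  c_0 = sigma^2 (1 + theta_1 psi_1) = 4 * (1 + (-0.267)(0.539)) = 4 * 0.856087 = 3.424348
  c_1 = sigma^2 theta_1 = 4 * (-0.267) = -1.068
  c_2 = 0
Equations for k = 0 and k = 1 (AR order 1):
  gamma(0) = phi_1 gamma(1) + c_0
  gamma(1) = phi_1 gamma(0) + c_1
Substituting the second into the first: gamma(0) (1 - phi_1^2) = c_0 + phi_1 c_1, so
  gamma(0) = (c_0 + phi_1 c_1) / (1 - phi_1^2) = (3.424348 + (0.806)(-1.068)) / (1 - (0.806)^2) = 2.56354 / 0.350364 = 7.316791.
Therefore gamma(0) = 7.3168 (to 4 decimal places).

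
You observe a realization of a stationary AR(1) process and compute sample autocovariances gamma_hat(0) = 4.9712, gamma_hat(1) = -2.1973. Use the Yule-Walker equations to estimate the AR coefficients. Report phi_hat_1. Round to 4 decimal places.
\hat\phi_{1} = -0.4420

The Yule-Walker equations for an AR(p) process read, in matrix form,
  Gamma_p phi = r_p,   with   (Gamma_p)_{ij} = gamma(|i - j|),
                       (r_p)_i = gamma(i),   i,j = 1..p.
Substitute the sample gammas (Toeplitz matrix and right-hand side of size 1):
  Gamma_p = [[4.9712]]
  r_p     = [-2.1973]
With p = 1 this is the single equation gamma(0) phi_1 = gamma(1):
  phi_hat_1 = gamma(1) / gamma(0) = -2.1973 / 4.9712 = -0.4420.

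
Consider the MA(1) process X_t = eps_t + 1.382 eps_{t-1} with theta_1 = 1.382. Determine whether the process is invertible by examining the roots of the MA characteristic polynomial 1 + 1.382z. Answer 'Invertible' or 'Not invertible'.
\text{Not invertible}

The MA(q) characteristic polynomial is P(z) = 1 + 1.382z.
Invertibility requires all roots to lie outside the unit circle, i.e. |z| > 1 for every root.
This is linear in z: 1 + (1.382) z = 0  =>  z = -1/(1.382) = -0.723589,  |z| = 0.723589.
Moduli of all roots: 0.7236.
All moduli strictly greater than 1? No.
Verdict: Not invertible.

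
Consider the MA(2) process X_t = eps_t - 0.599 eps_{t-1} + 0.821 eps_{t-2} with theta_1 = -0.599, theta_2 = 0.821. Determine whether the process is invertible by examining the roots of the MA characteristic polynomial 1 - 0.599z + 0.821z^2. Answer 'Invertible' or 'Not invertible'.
\text{Invertible}

The MA(q) characteristic polynomial is P(z) = 1 - 0.599z + 0.821z^2.
Invertibility requires all roots to lie outside the unit circle, i.e. |z| > 1 for every root.
Set 1 + (-0.599) z + (0.821) z^2 = 0, i.e. a z^2 + b z + c = 0 with a = 0.821, b = -0.599, c = 1.
Discriminant D = b^2 - 4ac = (-0.599)^2 - 4*(0.821)*1 = 0.358801 - (3.284) = -2.925199.
D < 0, so the roots are the complex-conjugate pair z = (-b +/- i sqrt(-D)) / (2a) = 0.3648 +/- 1.0416i.
For a conjugate pair |z|^2 = z * conj(z) = (product of roots) = c/a = 1/(0.821) = 1.218027, so |z| = sqrt(1.218027) = 1.1036 for both roots.
Moduli of all roots: 1.1036, 1.1036.
All moduli strictly greater than 1? Yes.
Verdict: Invertible.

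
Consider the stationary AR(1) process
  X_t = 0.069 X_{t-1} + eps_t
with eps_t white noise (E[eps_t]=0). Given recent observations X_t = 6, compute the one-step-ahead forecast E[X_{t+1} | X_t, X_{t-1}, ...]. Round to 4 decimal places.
E[X_{t+1} \mid \mathcal F_t] = 0.4140

For an AR(p) model X_t = c + sum_i phi_i X_{t-i} + eps_t, the
one-step-ahead conditional mean is
  E[X_{t+1} | X_t, ...] = c + sum_i phi_i X_{t+1-i}.
Substitute known values:
  E[X_{t+1} | ...] = (0.069) * (6)
                   = 0.4140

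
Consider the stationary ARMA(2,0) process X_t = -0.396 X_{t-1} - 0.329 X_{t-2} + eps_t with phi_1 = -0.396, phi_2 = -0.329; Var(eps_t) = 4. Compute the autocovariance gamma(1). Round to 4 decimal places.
\gamma(1) = -1.4668

Multiply the model equation by X_{t-k} and take expectations. With theta_0 = psi_0 = 1 and psi_j the MA(infinity) weights, this gives
  gamma(k) - sum_i phi_i gamma(k-i) = c_k,
  c_k = sigma^2 * sum_{j=k..q} theta_j psi_{j-k}   (c_k = 0 for k > q),
using gamma(-m) = gamma(m).
Pure AR (q = 0): c_0 = sigma^2 = 4, c_k = 0 for k >= 1.
Equations for k = 0, 1, 2 (AR order 2, c_2 = 0):
  (E0) gamma(0) = phi_1 gamma(1) + phi_2 gamma(2) + c_0
  (E1) gamma(1) = phi_1 gamma(0) + phi_2 gamma(1) + c_1
  (E2) gamma(2) = phi_1 gamma(1) + phi_2 gamma(0)
From (E1): gamma(1) = A gamma(0) + B with
  A = phi_1 / (1 - phi_2) = -0.396 / 1.329 = -0.297968,   B = c_1 / (1 - phi_2) = 0 / 1.329 = 0.
Insert (E2) into (E0): gamma(0) (1 - phi_2^2) = phi_1 (1 + phi_2) gamma(1) + c_0.
  phi_1 (1 + phi_2) = (-0.396)(0.671) = -0.265716,   1 - phi_2^2 = 0.891759.
Replace gamma(1) by A gamma(0) + B and collect gamma(0):
  gamma(0) [0.891759 - (-0.265716)(-0.297968)] = c_0 = 4
  gamma(0) * 0.812584 = 4
  gamma(0) = 4 / 0.812584 = 4.922568.
  gamma(1) = A gamma(0) = (-0.297968)(4.922568) = -1.46677.
Therefore gamma(1) = -1.4668 (to 4 decimal places).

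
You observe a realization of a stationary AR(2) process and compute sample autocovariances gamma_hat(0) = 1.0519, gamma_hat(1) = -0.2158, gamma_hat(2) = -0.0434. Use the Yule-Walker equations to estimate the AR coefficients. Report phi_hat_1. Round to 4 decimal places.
\hat\phi_{1} = -0.2230

The Yule-Walker equations for an AR(p) process read, in matrix form,
  Gamma_p phi = r_p,   with   (Gamma_p)_{ij} = gamma(|i - j|),
                       (r_p)_i = gamma(i),   i,j = 1..p.
Substitute the sample gammas (Toeplitz matrix and right-hand side of size 2):
  Gamma_p = [[1.0519, -0.2158], [-0.2158, 1.0519]]
  r_p     = [-0.2158, -0.0434]
Written out:
  1.0519 phi_1 - 0.2158 phi_2 = -0.2158
  -0.2158 phi_1 + 1.0519 phi_2 = -0.0434
Solve by Cramer's rule:
  det = gamma(0)^2 - gamma(1)^2 = (1.0519)^2 - (-0.2158)^2 = 1.10649361 - 0.04656964 = 1.05992397
  phi_hat_1 = [gamma(1) gamma(0) - gamma(1) gamma(2)] / det = [(-0.2158)(1.0519) - (-0.2158)(-0.0434)] / 1.05992397 = -0.23636574 / 1.05992397 = -0.223
  phi_hat_2 = [gamma(0) gamma(2) - gamma(1)^2] / det = [(1.0519)(-0.0434) - (-0.2158)^2] / 1.05992397 = -0.0922221 / 1.05992397 = -0.087
So phi_hat = [-0.2230, -0.0870].
Therefore phi_hat_1 = -0.2230.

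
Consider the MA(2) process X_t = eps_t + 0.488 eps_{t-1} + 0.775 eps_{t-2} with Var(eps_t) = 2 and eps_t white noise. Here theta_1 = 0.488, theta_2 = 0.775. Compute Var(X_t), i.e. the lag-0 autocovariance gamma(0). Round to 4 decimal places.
\gamma(0) = 3.6775

For an MA(q) process X_t = eps_t + sum_i theta_i eps_{t-i} with
Var(eps_t) = sigma^2, the variance is
  gamma(0) = sigma^2 * (1 + sum_i theta_i^2).
  sum_i theta_i^2 = (0.488)^2 + (0.775)^2 = 0.238144 + 0.600625 = 0.838769.
  gamma(0) = 2 * (1 + 0.838769) = 2 * 1.838769 = 3.677538, which rounds to 3.6775.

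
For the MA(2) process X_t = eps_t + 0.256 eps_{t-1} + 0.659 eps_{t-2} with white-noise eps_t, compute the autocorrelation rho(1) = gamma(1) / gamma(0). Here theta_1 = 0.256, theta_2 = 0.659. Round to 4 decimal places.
\rho(1) = 0.2832

For an MA(q) process with theta_0 = 1, the autocovariance is
  gamma(k) = sigma^2 * sum_{i=0..q-k} theta_i * theta_{i+k},
and rho(k) = gamma(k) / gamma(0). Sigma^2 cancels.
  numerator   = (1)*(0.256) + (0.256)*(0.659) = 0.424704.
  denominator = (1)^2 + (0.256)^2 + (0.659)^2 = 1.499817.
  rho(1) = 0.424704 / 1.499817 = 0.2832.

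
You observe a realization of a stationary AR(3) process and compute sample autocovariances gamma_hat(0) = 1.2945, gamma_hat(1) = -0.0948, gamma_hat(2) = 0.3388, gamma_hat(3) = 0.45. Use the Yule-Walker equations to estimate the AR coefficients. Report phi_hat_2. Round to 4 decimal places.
\hat\phi_{2} = 0.2800

The Yule-Walker equations for an AR(p) process read, in matrix form,
  Gamma_p phi = r_p,   with   (Gamma_p)_{ij} = gamma(|i - j|),
                       (r_p)_i = gamma(i),   i,j = 1..p.
Substitute the sample gammas (Toeplitz matrix and right-hand side of size 3):
  Gamma_p = [[1.2945, -0.0948, 0.3388], [-0.0948, 1.2945, -0.0948], [0.3388, -0.0948, 1.2945]]
  r_p     = [-0.0948, 0.3388, 0.45]
Written out (R1..R3):
  (R1) 1.2945 phi_1 - 0.0948 phi_2 + 0.3388 phi_3 = -0.0948
  (R2) -0.0948 phi_1 + 1.2945 phi_2 - 0.0948 phi_3 = 0.3388
  (R3) 0.3388 phi_1 - 0.0948 phi_2 + 1.2945 phi_3 = 0.45
Gaussian elimination:
  R2 <- R2 - (-0.0948/1.2945) R1 = R2 - (-0.073233) R1:  1.287558 phi_2 - 0.069989 phi_3 = 0.331858
  R3 <- R3 - (0.3388/1.2945) R1 = R3 - (0.261723) R1:  -0.069989 phi_2 + 1.205828 phi_3 = 0.474811
  R3 <- R3 - (-0.069989/1.287558) R2 = R3 - (-0.054358) R2:  1.202024 phi_3 = 0.49285
Back-substitution:
  phi_hat_3 = 0.49285 / 1.202024 = 0.410017
  phi_hat_2 = (0.331858 - (-0.069989)(0.410017)) / 1.287558 = 0.280029
  phi_hat_1 = (-0.0948 - (-0.0948)(0.280029) - (0.3388)(0.410017)) / 1.2945 = -0.160036
So phi_hat = [-0.1600, 0.2800, 0.4100].
Therefore phi_hat_2 = 0.2800.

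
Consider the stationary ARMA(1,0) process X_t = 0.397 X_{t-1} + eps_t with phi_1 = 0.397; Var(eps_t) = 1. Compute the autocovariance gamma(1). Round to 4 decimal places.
\gamma(1) = 0.4713

Multiply the model equation by X_{t-k} and take expectations. With theta_0 = psi_0 = 1 and psi_j the MA(infinity) weights, this gives
  gamma(k) - sum_i phi_i gamma(k-i) = c_k,
  c_k = sigma^2 * sum_{j=k..q} theta_j psi_{j-k}   (c_k = 0 for k > q),
using gamma(-m) = gamma(m).
Pure AR (q = 0): c_0 = sigma^2 = 1, c_k = 0 for k >= 1.
Equations for k = 0 and k = 1 (AR order 1):
  gamma(0) = phi_1 gamma(1) + c_0
  gamma(1) = phi_1 gamma(0) + c_1
Substituting the second into the first: gamma(0) (1 - phi_1^2) = c_0 + phi_1 c_1, so
  gamma(0) = c_0 / (1 - phi_1^2) = 1 / (1 - (0.397)^2) = 1 / 0.842391 = 1.187097.
  gamma(1) = phi_1 gamma(0) = (0.397)(1.187097) = 0.471278.
Therefore gamma(1) = 0.4713 (to 4 decimal places).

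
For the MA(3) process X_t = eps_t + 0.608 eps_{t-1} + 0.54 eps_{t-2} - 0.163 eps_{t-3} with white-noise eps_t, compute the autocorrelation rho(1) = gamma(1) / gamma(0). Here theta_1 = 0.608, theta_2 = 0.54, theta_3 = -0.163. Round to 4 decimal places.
\rho(1) = 0.5026

For an MA(q) process with theta_0 = 1, the autocovariance is
  gamma(k) = sigma^2 * sum_{i=0..q-k} theta_i * theta_{i+k},
and rho(k) = gamma(k) / gamma(0). Sigma^2 cancels.
  numerator   = (1)*(0.608) + (0.608)*(0.54) + (0.54)*(-0.163) = 0.8483.
  denominator = (1)^2 + (0.608)^2 + (0.54)^2 + (-0.163)^2 = 1.687833.
  rho(1) = 0.8483 / 1.687833 = 0.5026.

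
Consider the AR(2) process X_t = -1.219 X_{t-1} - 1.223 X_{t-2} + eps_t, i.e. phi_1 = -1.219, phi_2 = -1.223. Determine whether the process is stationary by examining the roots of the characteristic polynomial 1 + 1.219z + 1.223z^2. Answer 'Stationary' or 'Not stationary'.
\text{Not stationary}

The AR(p) characteristic polynomial is P(z) = 1 + 1.219z + 1.223z^2.
Stationarity requires all roots to lie outside the unit circle, i.e. |z| > 1 for every root.
Set 1 + (1.219) z + (1.223) z^2 = 0, i.e. a z^2 + b z + c = 0 with a = 1.223, b = 1.219, c = 1.
Discriminant D = b^2 - 4ac = (1.219)^2 - 4*(1.223)*1 = 1.485961 - (4.892) = -3.406039.
D < 0, so the roots are the complex-conjugate pair z = (-b +/- i sqrt(-D)) / (2a) = -0.4984 +/- 0.7545i.
For a conjugate pair |z|^2 = z * conj(z) = (product of roots) = c/a = 1/(1.223) = 0.817661, so |z| = sqrt(0.817661) = 0.9042 for both roots.
Moduli of all roots: 0.9042, 0.9042.
All moduli strictly greater than 1? No.
Verdict: Not stationary.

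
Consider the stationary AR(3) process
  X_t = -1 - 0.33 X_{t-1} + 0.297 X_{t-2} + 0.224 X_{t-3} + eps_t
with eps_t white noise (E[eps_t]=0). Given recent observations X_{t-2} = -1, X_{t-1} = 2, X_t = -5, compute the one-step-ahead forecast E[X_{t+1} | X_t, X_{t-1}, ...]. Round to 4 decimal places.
E[X_{t+1} \mid \mathcal F_t] = 1.0200

For an AR(p) model X_t = c + sum_i phi_i X_{t-i} + eps_t, the
one-step-ahead conditional mean is
  E[X_{t+1} | X_t, ...] = c + sum_i phi_i X_{t+1-i}.
Substitute known values:
  E[X_{t+1} | ...] = -1 + (-0.33) * (-5) + (0.297) * (2) + (0.224) * (-1)
                   = 1.0200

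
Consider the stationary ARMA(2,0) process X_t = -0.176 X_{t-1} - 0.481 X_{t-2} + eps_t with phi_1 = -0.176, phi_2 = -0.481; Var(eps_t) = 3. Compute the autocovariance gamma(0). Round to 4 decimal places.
\gamma(0) = 3.9589

Multiply the model equation by X_{t-k} and take expectations. With theta_0 = psi_0 = 1 and psi_j the MA(infinity) weights, this gives
  gamma(k) - sum_i phi_i gamma(k-i) = c_k,
  c_k = sigma^2 * sum_{j=k..q} theta_j psi_{j-k}   (c_k = 0 for k > q),
using gamma(-m) = gamma(m).
Pure AR (q = 0): c_0 = sigma^2 = 3, c_k = 0 for k >= 1.
Equations for k = 0, 1, 2 (AR order 2, c_2 = 0):
  (E0) gamma(0) = phi_1 gamma(1) + phi_2 gamma(2) + c_0
  (E1) gamma(1) = phi_1 gamma(0) + phi_2 gamma(1) + c_1
  (E2) gamma(2) = phi_1 gamma(1) + phi_2 gamma(0)
From (E1): gamma(1) = A gamma(0) + B with
  A = phi_1 / (1 - phi_2) = -0.176 / 1.481 = -0.118839,   B = c_1 / (1 - phi_2) = 0 / 1.481 = 0.
Insert (E2) into (E0): gamma(0) (1 - phi_2^2) = phi_1 (1 + phi_2) gamma(1) + c_0.
  phi_1 (1 + phi_2) = (-0.176)(0.519) = -0.091344,   1 - phi_2^2 = 0.768639.
Replace gamma(1) by A gamma(0) + B and collect gamma(0):
  gamma(0) [0.768639 - (-0.091344)(-0.118839)] = c_0 = 3
  gamma(0) * 0.757784 = 3
  gamma(0) = 3 / 0.757784 = 3.958913.
Therefore gamma(0) = 3.9589 (to 4 decimal places).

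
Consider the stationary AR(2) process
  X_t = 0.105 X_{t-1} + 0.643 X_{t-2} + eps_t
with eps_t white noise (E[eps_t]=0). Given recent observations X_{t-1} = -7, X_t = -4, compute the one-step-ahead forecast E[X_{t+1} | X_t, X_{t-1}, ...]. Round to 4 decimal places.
E[X_{t+1} \mid \mathcal F_t] = -4.9210

For an AR(p) model X_t = c + sum_i phi_i X_{t-i} + eps_t, the
one-step-ahead conditional mean is
  E[X_{t+1} | X_t, ...] = c + sum_i phi_i X_{t+1-i}.
Substitute known values:
  E[X_{t+1} | ...] = (0.105) * (-4) + (0.643) * (-7)
                   = -4.9210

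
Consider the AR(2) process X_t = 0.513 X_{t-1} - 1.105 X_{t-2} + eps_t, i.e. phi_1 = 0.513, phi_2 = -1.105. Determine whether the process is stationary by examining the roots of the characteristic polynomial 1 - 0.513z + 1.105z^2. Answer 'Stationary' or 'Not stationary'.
\text{Not stationary}

The AR(p) characteristic polynomial is P(z) = 1 - 0.513z + 1.105z^2.
Stationarity requires all roots to lie outside the unit circle, i.e. |z| > 1 for every root.
Set 1 + (-0.513) z + (1.105) z^2 = 0, i.e. a z^2 + b z + c = 0 with a = 1.105, b = -0.513, c = 1.
Discriminant D = b^2 - 4ac = (-0.513)^2 - 4*(1.105)*1 = 0.263169 - (4.42) = -4.156831.
D < 0, so the roots are the complex-conjugate pair z = (-b +/- i sqrt(-D)) / (2a) = 0.2321 +/- 0.9225i.
For a conjugate pair |z|^2 = z * conj(z) = (product of roots) = c/a = 1/(1.105) = 0.904977, so |z| = sqrt(0.904977) = 0.9513 for both roots.
Moduli of all roots: 0.9513, 0.9513.
All moduli strictly greater than 1? No.
Verdict: Not stationary.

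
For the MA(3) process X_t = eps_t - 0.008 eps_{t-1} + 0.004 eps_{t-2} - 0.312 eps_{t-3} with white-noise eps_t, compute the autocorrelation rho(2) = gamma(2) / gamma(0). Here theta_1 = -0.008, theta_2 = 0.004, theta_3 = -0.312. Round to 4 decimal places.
\rho(2) = 0.0059

For an MA(q) process with theta_0 = 1, the autocovariance is
  gamma(k) = sigma^2 * sum_{i=0..q-k} theta_i * theta_{i+k},
and rho(k) = gamma(k) / gamma(0). Sigma^2 cancels.
  numerator   = (1)*(0.004) + (-0.008)*(-0.312) = 0.006496.
  denominator = (1)^2 + (-0.008)^2 + (0.004)^2 + (-0.312)^2 = 1.097424.
  rho(2) = 0.006496 / 1.097424 = 0.0059.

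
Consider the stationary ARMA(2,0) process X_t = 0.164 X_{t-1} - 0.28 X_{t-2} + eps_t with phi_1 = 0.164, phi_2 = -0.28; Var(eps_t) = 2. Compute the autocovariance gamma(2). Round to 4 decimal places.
\gamma(2) = -0.5714

Multiply the model equation by X_{t-k} and take expectations. With theta_0 = psi_0 = 1 and psi_j the MA(infinity) weights, this gives
  gamma(k) - sum_i phi_i gamma(k-i) = c_k,
  c_k = sigma^2 * sum_{j=k..q} theta_j psi_{j-k}   (c_k = 0 for k > q),
using gamma(-m) = gamma(m).
Pure AR (q = 0): c_0 = sigma^2 = 2, c_k = 0 for k >= 1.
Equations for k = 0, 1, 2 (AR order 2, c_2 = 0):
  (E0) gamma(0) = phi_1 gamma(1) + phi_2 gamma(2) + c_0
  (E1) gamma(1) = phi_1 gamma(0) + phi_2 gamma(1) + c_1
  (E2) gamma(2) = phi_1 gamma(1) + phi_2 gamma(0)
From (E1): gamma(1) = A gamma(0) + B with
  A = phi_1 / (1 - phi_2) = 0.164 / 1.28 = 0.128125,   B = c_1 / (1 - phi_2) = 0 / 1.28 = 0.
Insert (E2) into (E0): gamma(0) (1 - phi_2^2) = phi_1 (1 + phi_2) gamma(1) + c_0.
  phi_1 (1 + phi_2) = (0.164)(0.72) = 0.11808,   1 - phi_2^2 = 0.9216.
Replace gamma(1) by A gamma(0) + B and collect gamma(0):
  gamma(0) [0.9216 - (0.11808)(0.128125)] = c_0 = 2
  gamma(0) * 0.906471 = 2
  gamma(0) = 2 / 0.906471 = 2.206359.
  gamma(1) = A gamma(0) = (0.128125)(2.206359) = 0.28269.
  gamma(2) = phi_1 gamma(1) + phi_2 gamma(0) = (0.164)(0.28269) + (-0.28)(2.206359) = -0.571419.
Therefore gamma(2) = -0.5714 (to 4 decimal places).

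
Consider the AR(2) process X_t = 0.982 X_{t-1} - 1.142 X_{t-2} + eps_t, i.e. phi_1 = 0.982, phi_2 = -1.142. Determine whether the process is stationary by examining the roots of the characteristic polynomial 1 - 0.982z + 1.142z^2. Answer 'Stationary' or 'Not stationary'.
\text{Not stationary}

The AR(p) characteristic polynomial is P(z) = 1 - 0.982z + 1.142z^2.
Stationarity requires all roots to lie outside the unit circle, i.e. |z| > 1 for every root.
Set 1 + (-0.982) z + (1.142) z^2 = 0, i.e. a z^2 + b z + c = 0 with a = 1.142, b = -0.982, c = 1.
Discriminant D = b^2 - 4ac = (-0.982)^2 - 4*(1.142)*1 = 0.964324 - (4.568) = -3.603676.
D < 0, so the roots are the complex-conjugate pair z = (-b +/- i sqrt(-D)) / (2a) = 0.4299 +/- 0.8311i.
For a conjugate pair |z|^2 = z * conj(z) = (product of roots) = c/a = 1/(1.142) = 0.875657, so |z| = sqrt(0.875657) = 0.9358 for both roots.
Moduli of all roots: 0.9358, 0.9358.
All moduli strictly greater than 1? No.
Verdict: Not stationary.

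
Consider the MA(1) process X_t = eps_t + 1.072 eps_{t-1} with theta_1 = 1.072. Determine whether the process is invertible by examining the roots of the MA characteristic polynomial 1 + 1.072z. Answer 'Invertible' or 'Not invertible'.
\text{Not invertible}

The MA(q) characteristic polynomial is P(z) = 1 + 1.072z.
Invertibility requires all roots to lie outside the unit circle, i.e. |z| > 1 for every root.
This is linear in z: 1 + (1.072) z = 0  =>  z = -1/(1.072) = -0.932836,  |z| = 0.932836.
Moduli of all roots: 0.9328.
All moduli strictly greater than 1? No.
Verdict: Not invertible.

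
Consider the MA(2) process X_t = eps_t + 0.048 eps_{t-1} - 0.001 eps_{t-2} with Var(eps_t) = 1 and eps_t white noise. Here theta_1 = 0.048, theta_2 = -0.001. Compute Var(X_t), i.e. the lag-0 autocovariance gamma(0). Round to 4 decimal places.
\gamma(0) = 1.0023

For an MA(q) process X_t = eps_t + sum_i theta_i eps_{t-i} with
Var(eps_t) = sigma^2, the variance is
  gamma(0) = sigma^2 * (1 + sum_i theta_i^2).
  sum_i theta_i^2 = (0.048)^2 + (-0.001)^2 = 0.002304 + 0.000001 = 0.002305.
  gamma(0) = 1 * (1 + 0.002305) = 1 * 1.002305 = 1.002305, which rounds to 1.0023.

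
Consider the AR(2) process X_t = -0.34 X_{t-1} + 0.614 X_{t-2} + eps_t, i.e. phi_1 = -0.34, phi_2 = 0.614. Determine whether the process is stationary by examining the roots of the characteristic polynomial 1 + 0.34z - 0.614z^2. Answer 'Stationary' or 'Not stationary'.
\text{Stationary}

The AR(p) characteristic polynomial is P(z) = 1 + 0.34z - 0.614z^2.
Stationarity requires all roots to lie outside the unit circle, i.e. |z| > 1 for every root.
Set 1 + (0.34) z + (-0.614) z^2 = 0, i.e. a z^2 + b z + c = 0 with a = -0.614, b = 0.34, c = 1.
Discriminant D = b^2 - 4ac = (0.34)^2 - 4*(-0.614)*1 = 0.1156 - (-2.456) = 2.5716.
D >= 0, so the roots are real: z = (-b +/- sqrt(D)) / (2a) = (-0.34 +/- 1.603621) / (-1.228).
  z_1 = (-0.34 + 1.603621) / (-1.228) = -1.029,   |z_1| = 1.029.
  z_2 = (-0.34 - 1.603621) / (-1.228) = 1.5828,   |z_2| = 1.5828.
Moduli of all roots: 1.0290, 1.5828.
All moduli strictly greater than 1? Yes.
Verdict: Stationary.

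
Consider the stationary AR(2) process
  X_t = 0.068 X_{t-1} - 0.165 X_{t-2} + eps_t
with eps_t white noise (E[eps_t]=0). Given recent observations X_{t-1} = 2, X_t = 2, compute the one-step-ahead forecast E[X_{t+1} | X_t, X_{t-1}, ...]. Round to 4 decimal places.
E[X_{t+1} \mid \mathcal F_t] = -0.1940

For an AR(p) model X_t = c + sum_i phi_i X_{t-i} + eps_t, the
one-step-ahead conditional mean is
  E[X_{t+1} | X_t, ...] = c + sum_i phi_i X_{t+1-i}.
Substitute known values:
  E[X_{t+1} | ...] = (0.068) * (2) + (-0.165) * (2)
                   = -0.1940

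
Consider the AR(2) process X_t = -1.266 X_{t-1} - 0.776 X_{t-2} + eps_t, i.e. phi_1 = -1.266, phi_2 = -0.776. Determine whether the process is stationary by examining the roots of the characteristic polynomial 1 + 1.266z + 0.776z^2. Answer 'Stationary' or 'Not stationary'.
\text{Stationary}

The AR(p) characteristic polynomial is P(z) = 1 + 1.266z + 0.776z^2.
Stationarity requires all roots to lie outside the unit circle, i.e. |z| > 1 for every root.
Set 1 + (1.266) z + (0.776) z^2 = 0, i.e. a z^2 + b z + c = 0 with a = 0.776, b = 1.266, c = 1.
Discriminant D = b^2 - 4ac = (1.266)^2 - 4*(0.776)*1 = 1.602756 - (3.104) = -1.501244.
D < 0, so the roots are the complex-conjugate pair z = (-b +/- i sqrt(-D)) / (2a) = -0.8157 +/- 0.7895i.
For a conjugate pair |z|^2 = z * conj(z) = (product of roots) = c/a = 1/(0.776) = 1.28866, so |z| = sqrt(1.28866) = 1.1352 for both roots.
Moduli of all roots: 1.1352, 1.1352.
All moduli strictly greater than 1? Yes.
Verdict: Stationary.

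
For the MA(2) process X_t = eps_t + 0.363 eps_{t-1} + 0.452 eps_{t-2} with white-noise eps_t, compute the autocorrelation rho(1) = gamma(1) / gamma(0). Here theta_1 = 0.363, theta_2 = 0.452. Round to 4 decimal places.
\rho(1) = 0.3945

For an MA(q) process with theta_0 = 1, the autocovariance is
  gamma(k) = sigma^2 * sum_{i=0..q-k} theta_i * theta_{i+k},
and rho(k) = gamma(k) / gamma(0). Sigma^2 cancels.
  numerator   = (1)*(0.363) + (0.363)*(0.452) = 0.527076.
  denominator = (1)^2 + (0.363)^2 + (0.452)^2 = 1.336073.
  rho(1) = 0.527076 / 1.336073 = 0.3945.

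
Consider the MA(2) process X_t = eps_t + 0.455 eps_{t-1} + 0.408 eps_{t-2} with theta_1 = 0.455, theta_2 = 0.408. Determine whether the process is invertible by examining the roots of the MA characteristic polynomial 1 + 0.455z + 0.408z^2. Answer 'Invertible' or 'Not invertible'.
\text{Invertible}

The MA(q) characteristic polynomial is P(z) = 1 + 0.455z + 0.408z^2.
Invertibility requires all roots to lie outside the unit circle, i.e. |z| > 1 for every root.
Set 1 + (0.455) z + (0.408) z^2 = 0, i.e. a z^2 + b z + c = 0 with a = 0.408, b = 0.455, c = 1.
Discriminant D = b^2 - 4ac = (0.455)^2 - 4*(0.408)*1 = 0.207025 - (1.632) = -1.424975.
D < 0, so the roots are the complex-conjugate pair z = (-b +/- i sqrt(-D)) / (2a) = -0.5576 +/- 1.4629i.
For a conjugate pair |z|^2 = z * conj(z) = (product of roots) = c/a = 1/(0.408) = 2.45098, so |z| = sqrt(2.45098) = 1.5656 for both roots.
Moduli of all roots: 1.5656, 1.5656.
All moduli strictly greater than 1? Yes.
Verdict: Invertible.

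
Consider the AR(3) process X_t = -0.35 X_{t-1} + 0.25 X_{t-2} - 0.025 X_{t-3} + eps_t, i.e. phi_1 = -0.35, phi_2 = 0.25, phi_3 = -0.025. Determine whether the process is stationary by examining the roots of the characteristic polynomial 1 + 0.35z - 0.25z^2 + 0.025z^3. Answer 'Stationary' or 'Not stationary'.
\text{Stationary}

The AR(p) characteristic polynomial is P(z) = 1 + 0.35z - 0.25z^2 + 0.025z^3.
Stationarity requires all roots to lie outside the unit circle, i.e. |z| > 1 for every root.
Degree 3: look for a simple real root z0 first, then factor out (1 - z/z0) and solve the remaining quadratic.
Testing z0 = 4: P(4) = 1 + (0.35)(4) + (-0.25)(4)^2 + (0.025)(4)^3
  = 1 + (1.4) + (-4) + (1.6) = 0.  So z_0 = 4 is a root, |z_0| = 4.
Divide out the factor (1 - 0.25 z) = (1 - z/z0) (since 1/z0 = 0.25):
  P(z) = (1 - 0.25 z)(1 + (0.6) z + (-0.1) z^2)
  [check: z-coef 0.6 - (0.25) = 0.35; z^2-coef -0.1 - (0.25)(0.6) = -0.25; z^3-coef -(0.25)(-0.1) = 0.025.]
Remaining roots from the quadratic factor 1 + (0.6) z + (-0.1) z^2:
  Set 1 + (0.6) z + (-0.1) z^2 = 0, i.e. a z^2 + b z + c = 0 with a = -0.1, b = 0.6, c = 1.
  Discriminant D = b^2 - 4ac = (0.6)^2 - 4*(-0.1)*1 = 0.36 - (-0.4) = 0.76.
  D >= 0, so the roots are real: z = (-b +/- sqrt(D)) / (2a) = (-0.6 +/- 0.87178) / (-0.2).
    z_1 = (-0.6 + 0.87178) / (-0.2) = -1.3589,   |z_1| = 1.3589.
    z_2 = (-0.6 - 0.87178) / (-0.2) = 7.3589,   |z_2| = 7.3589.
Moduli of all roots: 4.0000, 1.3589, 7.3589.
All moduli strictly greater than 1? Yes.
Verdict: Stationary.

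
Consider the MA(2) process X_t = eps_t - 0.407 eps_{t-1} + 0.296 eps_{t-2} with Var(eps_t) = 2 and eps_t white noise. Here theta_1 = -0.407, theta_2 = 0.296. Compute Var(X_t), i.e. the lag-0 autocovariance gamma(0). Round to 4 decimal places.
\gamma(0) = 2.5065

For an MA(q) process X_t = eps_t + sum_i theta_i eps_{t-i} with
Var(eps_t) = sigma^2, the variance is
  gamma(0) = sigma^2 * (1 + sum_i theta_i^2).
  sum_i theta_i^2 = (-0.407)^2 + (0.296)^2 = 0.165649 + 0.087616 = 0.253265.
  gamma(0) = 2 * (1 + 0.253265) = 2 * 1.253265 = 2.50653, which rounds to 2.5065.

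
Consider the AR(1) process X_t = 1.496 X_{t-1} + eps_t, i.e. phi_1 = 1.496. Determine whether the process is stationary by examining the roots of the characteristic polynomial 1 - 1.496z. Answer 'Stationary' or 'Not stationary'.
\text{Not stationary}

The AR(p) characteristic polynomial is P(z) = 1 - 1.496z.
Stationarity requires all roots to lie outside the unit circle, i.e. |z| > 1 for every root.
This is linear in z: 1 + (-1.496) z = 0  =>  z = -1/(-1.496) = 0.668449,  |z| = 0.668449.
Moduli of all roots: 0.6684.
All moduli strictly greater than 1? No.
Verdict: Not stationary.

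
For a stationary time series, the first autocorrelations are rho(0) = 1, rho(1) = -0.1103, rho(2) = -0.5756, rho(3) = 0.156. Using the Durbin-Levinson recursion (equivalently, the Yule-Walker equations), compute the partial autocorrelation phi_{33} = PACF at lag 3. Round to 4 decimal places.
\phi_{33} = -0.0171

The PACF at lag k is phi_{kk}, the last component of the solution
to the Yule-Walker system G_k phi = r_k where
  (G_k)_{ij} = rho(|i - j|), (r_k)_i = rho(i), i,j = 1..k.
Equivalently, Durbin-Levinson gives phi_{kk} iteratively:
  phi_{11} = rho(1)
  phi_{kk} = [rho(k) - sum_{j=1..k-1} phi_{k-1,j} rho(k-j)]
            / [1 - sum_{j=1..k-1} phi_{k-1,j} rho(j)],
  phi_{k,j} = phi_{k-1,j} - phi_{kk} phi_{k-1,k-j},  j = 1..k-1.
Step k = 1:
  phi_11 = rho(1) = -0.1103.
Step k = 2:
  phi_22 = [rho(2) - phi_11 rho(1)] / [1 - phi_11 rho(1)] = [-0.5756 - (-0.1103)(-0.1103)] / [1 - (-0.1103)(-0.1103)]
         = -0.58776609 / 0.98783391 = -0.595005.
  Update: phi_21 = phi_11 - phi_22 phi_11 = -0.1103 - (-0.595005)(-0.1103) = -0.175929.
Step k = 3:
  phi_33 = [rho(3) - phi_21 rho(2) - phi_22 rho(1)] / [1 - phi_21 rho(1) - phi_22 rho(2)]
    numerator   = 0.156 - (-0.175929)(-0.5756) - (-0.595005)(-0.1103) = -0.01089381
    denominator = 1 - (-0.175929)(-0.1103) - (-0.595005)(-0.5756) = 0.63811016
  phi_33 = -0.01089381 / 0.63811016 = -0.0171.
Therefore phi_{33} = -0.0171.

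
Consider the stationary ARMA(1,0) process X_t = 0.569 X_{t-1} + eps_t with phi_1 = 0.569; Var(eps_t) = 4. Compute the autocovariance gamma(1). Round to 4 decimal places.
\gamma(1) = 3.3657

Multiply the model equation by X_{t-k} and take expectations. With theta_0 = psi_0 = 1 and psi_j the MA(infinity) weights, this gives
  gamma(k) - sum_i phi_i gamma(k-i) = c_k,
  c_k = sigma^2 * sum_{j=k..q} theta_j psi_{j-k}   (c_k = 0 for k > q),
using gamma(-m) = gamma(m).
Pure AR (q = 0): c_0 = sigma^2 = 4, c_k = 0 for k >= 1.
Equations for k = 0 and k = 1 (AR order 1):
  gamma(0) = phi_1 gamma(1) + c_0
  gamma(1) = phi_1 gamma(0) + c_1
Substituting the second into the first: gamma(0) (1 - phi_1^2) = c_0 + phi_1 c_1, so
  gamma(0) = c_0 / (1 - phi_1^2) = 4 / (1 - (0.569)^2) = 4 / 0.676239 = 5.915068.
  gamma(1) = phi_1 gamma(0) = (0.569)(5.915068) = 3.365674.
Therefore gamma(1) = 3.3657 (to 4 decimal places).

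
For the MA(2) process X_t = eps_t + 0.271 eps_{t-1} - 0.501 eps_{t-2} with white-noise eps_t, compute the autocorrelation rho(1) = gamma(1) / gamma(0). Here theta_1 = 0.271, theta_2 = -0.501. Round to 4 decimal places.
\rho(1) = 0.1021

For an MA(q) process with theta_0 = 1, the autocovariance is
  gamma(k) = sigma^2 * sum_{i=0..q-k} theta_i * theta_{i+k},
and rho(k) = gamma(k) / gamma(0). Sigma^2 cancels.
  numerator   = (1)*(0.271) + (0.271)*(-0.501) = 0.135229.
  denominator = (1)^2 + (0.271)^2 + (-0.501)^2 = 1.324442.
  rho(1) = 0.135229 / 1.324442 = 0.1021.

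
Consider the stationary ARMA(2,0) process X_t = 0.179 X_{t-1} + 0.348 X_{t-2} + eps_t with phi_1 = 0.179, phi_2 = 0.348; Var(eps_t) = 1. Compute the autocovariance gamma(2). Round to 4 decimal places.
\gamma(2) = 0.4887

Multiply the model equation by X_{t-k} and take expectations. With theta_0 = psi_0 = 1 and psi_j the MA(infinity) weights, this gives
  gamma(k) - sum_i phi_i gamma(k-i) = c_k,
  c_k = sigma^2 * sum_{j=k..q} theta_j psi_{j-k}   (c_k = 0 for k > q),
using gamma(-m) = gamma(m).
Pure AR (q = 0): c_0 = sigma^2 = 1, c_k = 0 for k >= 1.
Equations for k = 0, 1, 2 (AR order 2, c_2 = 0):
  (E0) gamma(0) = phi_1 gamma(1) + phi_2 gamma(2) + c_0
  (E1) gamma(1) = phi_1 gamma(0) + phi_2 gamma(1) + c_1
  (E2) gamma(2) = phi_1 gamma(1) + phi_2 gamma(0)
From (E1): gamma(1) = A gamma(0) + B with
  A = phi_1 / (1 - phi_2) = 0.179 / 0.652 = 0.27454,   B = c_1 / (1 - phi_2) = 0 / 0.652 = 0.
Insert (E2) into (E0): gamma(0) (1 - phi_2^2) = phi_1 (1 + phi_2) gamma(1) + c_0.
  phi_1 (1 + phi_2) = (0.179)(1.348) = 0.241292,   1 - phi_2^2 = 0.878896.
Replace gamma(1) by A gamma(0) + B and collect gamma(0):
  gamma(0) [0.878896 - (0.241292)(0.27454)] = c_0 = 1
  gamma(0) * 0.812652 = 1
  gamma(0) = 1 / 0.812652 = 1.230539.
  gamma(1) = A gamma(0) = (0.27454)(1.230539) = 0.337832.
  gamma(2) = phi_1 gamma(1) + phi_2 gamma(0) = (0.179)(0.337832) + (0.348)(1.230539) = 0.4887.
Therefore gamma(2) = 0.4887 (to 4 decimal places).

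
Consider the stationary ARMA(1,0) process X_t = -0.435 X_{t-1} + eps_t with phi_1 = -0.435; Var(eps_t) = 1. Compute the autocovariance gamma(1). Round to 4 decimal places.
\gamma(1) = -0.5365

Multiply the model equation by X_{t-k} and take expectations. With theta_0 = psi_0 = 1 and psi_j the MA(infinity) weights, this gives
  gamma(k) - sum_i phi_i gamma(k-i) = c_k,
  c_k = sigma^2 * sum_{j=k..q} theta_j psi_{j-k}   (c_k = 0 for k > q),
using gamma(-m) = gamma(m).
Pure AR (q = 0): c_0 = sigma^2 = 1, c_k = 0 for k >= 1.
Equations for k = 0 and k = 1 (AR order 1):
  gamma(0) = phi_1 gamma(1) + c_0
  gamma(1) = phi_1 gamma(0) + c_1
Substituting the second into the first: gamma(0) (1 - phi_1^2) = c_0 + phi_1 c_1, so
  gamma(0) = c_0 / (1 - phi_1^2) = 1 / (1 - (-0.435)^2) = 1 / 0.810775 = 1.233388.
  gamma(1) = phi_1 gamma(0) = (-0.435)(1.233388) = -0.536524.
Therefore gamma(1) = -0.5365 (to 4 decimal places).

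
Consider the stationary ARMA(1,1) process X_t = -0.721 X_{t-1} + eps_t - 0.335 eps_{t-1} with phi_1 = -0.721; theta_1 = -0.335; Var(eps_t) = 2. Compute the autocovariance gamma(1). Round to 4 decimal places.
\gamma(1) = -5.4609

Multiply the model equation by X_{t-k} and take expectations. With theta_0 = psi_0 = 1 and psi_j the MA(infinity) weights, this gives
  gamma(k) - sum_i phi_i gamma(k-i) = c_k,
  c_k = sigma^2 * sum_{j=k..q} theta_j psi_{j-k}   (c_k = 0 for k > q),
using gamma(-m) = gamma(m).
psi-weights needed (psi_j = theta_j + sum_i phi_i psi_{j-i}):
  psi_1 = theta_1 + phi_1 = -0.335 + (-0.721) = -1.056
Right-hand sides:
  c_0 = sigma^2 (1 + theta_1 psi_1) = 2 * (1 + (-0.335)(-1.056)) = 2 * 1.35376 = 2.70752
  c_1 = sigma^2 theta_1 = 2 * (-0.335) = -0.67
  c_2 = 0
Equations for k = 0 and k = 1 (AR order 1):
  gamma(0) = phi_1 gamma(1) + c_0
  gamma(1) = phi_1 gamma(0) + c_1
Substituting the second into the first: gamma(0) (1 - phi_1^2) = c_0 + phi_1 c_1, so
  gamma(0) = (c_0 + phi_1 c_1) / (1 - phi_1^2) = (2.70752 + (-0.721)(-0.67)) / (1 - (-0.721)^2) = 3.19059 / 0.480159 = 6.644861.
  gamma(1) = phi_1 gamma(0) + c_1 = (-0.721)(6.644861) + (-0.67) = -5.460945.
Therefore gamma(1) = -5.4609 (to 4 decimal places).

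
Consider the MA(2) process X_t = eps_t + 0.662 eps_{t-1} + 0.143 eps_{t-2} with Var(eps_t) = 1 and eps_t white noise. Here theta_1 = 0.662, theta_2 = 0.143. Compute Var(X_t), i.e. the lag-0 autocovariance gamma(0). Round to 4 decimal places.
\gamma(0) = 1.4587

For an MA(q) process X_t = eps_t + sum_i theta_i eps_{t-i} with
Var(eps_t) = sigma^2, the variance is
  gamma(0) = sigma^2 * (1 + sum_i theta_i^2).
  sum_i theta_i^2 = (0.662)^2 + (0.143)^2 = 0.438244 + 0.020449 = 0.458693.
  gamma(0) = 1 * (1 + 0.458693) = 1 * 1.458693 = 1.458693, which rounds to 1.4587.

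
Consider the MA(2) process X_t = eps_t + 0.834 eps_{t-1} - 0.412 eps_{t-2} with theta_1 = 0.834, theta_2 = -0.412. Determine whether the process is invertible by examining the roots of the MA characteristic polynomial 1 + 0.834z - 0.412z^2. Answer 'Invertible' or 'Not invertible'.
\text{Not invertible}

The MA(q) characteristic polynomial is P(z) = 1 + 0.834z - 0.412z^2.
Invertibility requires all roots to lie outside the unit circle, i.e. |z| > 1 for every root.
Set 1 + (0.834) z + (-0.412) z^2 = 0, i.e. a z^2 + b z + c = 0 with a = -0.412, b = 0.834, c = 1.
Discriminant D = b^2 - 4ac = (0.834)^2 - 4*(-0.412)*1 = 0.695556 - (-1.648) = 2.343556.
D >= 0, so the roots are real: z = (-b +/- sqrt(D)) / (2a) = (-0.834 +/- 1.530868) / (-0.824).
  z_1 = (-0.834 + 1.530868) / (-0.824) = -0.8457,   |z_1| = 0.8457.
  z_2 = (-0.834 - 1.530868) / (-0.824) = 2.87,   |z_2| = 2.87.
Moduli of all roots: 0.8457, 2.8700.
All moduli strictly greater than 1? No.
Verdict: Not invertible.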